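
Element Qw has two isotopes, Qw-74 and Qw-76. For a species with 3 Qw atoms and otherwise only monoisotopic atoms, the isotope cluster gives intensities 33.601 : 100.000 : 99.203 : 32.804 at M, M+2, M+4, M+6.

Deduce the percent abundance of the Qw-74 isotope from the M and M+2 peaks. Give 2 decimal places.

Write p for the Qw-74 fraction. I(M+2)/I(M) = [C(3,1)·p^2·(1−p)] / p^3 = 3·(1−p)/p = 100.000/33.601 = 2.9761
(1−p)/p = 2.9761/3 = 0.9920  ⇒  p = 1/(1 + 0.9920) = 0.5020
Qw-74: 50.20%, Qw-76: 49.80%.

50.20%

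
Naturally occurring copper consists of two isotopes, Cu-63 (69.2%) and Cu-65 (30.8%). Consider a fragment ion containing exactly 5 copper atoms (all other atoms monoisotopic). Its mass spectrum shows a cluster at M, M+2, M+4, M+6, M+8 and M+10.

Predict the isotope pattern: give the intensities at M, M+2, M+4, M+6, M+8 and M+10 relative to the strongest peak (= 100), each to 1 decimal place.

44.9 : 100.0 : 89.0 : 39.6 : 8.8 : 0.8

Each Cu atom is independently Cu-63 (p = 0.692) or Cu-65 (q = 0.308); the cluster is the binomial expansion (p + q)^5.
P(M) = 0.692^5 = 0.158683
P(M+2) = 5 × 0.692^4 × 0.308^1 = 0.353139
P(M+4) = 10 × 0.692^3 × 0.308^2 = 0.314355
P(M+6) = 10 × 0.692^2 × 0.308^3 = 0.139915
P(M+8) = 5 × 0.692^1 × 0.308^4 = 0.031137
P(M+10) = 0.308^5 = 0.002772
The M+2 peak is largest (0.353139); scaling to 100 gives 44.9 : 100.0 : 89.0 : 39.6 : 8.8 : 0.8.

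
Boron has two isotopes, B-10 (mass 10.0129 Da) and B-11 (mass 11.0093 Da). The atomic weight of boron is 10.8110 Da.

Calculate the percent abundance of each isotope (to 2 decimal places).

B-10: 19.90%, B-11: 80.10%

Writing the weighted mean with unknown fraction x of B-10:
10.0129·x + 11.0093·(1 − x) = 10.8110
(10.0129 − 11.0093)·x = 10.8110 − 11.0093
x = -0.1983 / -0.9964 = 0.19902 → 19.90% B-10, 80.10% B-11.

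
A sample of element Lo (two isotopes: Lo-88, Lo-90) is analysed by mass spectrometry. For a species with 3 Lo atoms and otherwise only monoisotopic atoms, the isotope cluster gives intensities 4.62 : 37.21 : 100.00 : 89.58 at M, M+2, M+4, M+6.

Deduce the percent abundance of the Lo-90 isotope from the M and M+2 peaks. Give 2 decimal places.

72.86%

If p is the fraction of Lo that is Lo-88, then I(M+2)/I(M) = [C(3,1)·p^2·(1−p)] / p^3 = 3·(1−p)/p = 37.21/4.62 = 8.0541
(1−p)/p = 8.0541/3 = 2.6847  ⇒  p = 1/(1 + 2.6847) = 0.2714
Lo-88: 27.14%, Lo-90: 72.86%.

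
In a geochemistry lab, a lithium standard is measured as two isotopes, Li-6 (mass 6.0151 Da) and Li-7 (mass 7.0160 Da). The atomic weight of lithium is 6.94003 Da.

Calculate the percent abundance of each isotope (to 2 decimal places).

Let x be the fractional abundance of Li-6; then Li-7 has abundance 1 − x.
6.0151·x + 7.0160·(1 − x) = 6.94003
(6.0151 − 7.0160)·x = 6.94003 − 7.0160
x = -0.07597 / -1.0009 = 0.07590 → 7.59% Li-6, 92.41% Li-7.

Li-6: 7.59%, Li-7: 92.41%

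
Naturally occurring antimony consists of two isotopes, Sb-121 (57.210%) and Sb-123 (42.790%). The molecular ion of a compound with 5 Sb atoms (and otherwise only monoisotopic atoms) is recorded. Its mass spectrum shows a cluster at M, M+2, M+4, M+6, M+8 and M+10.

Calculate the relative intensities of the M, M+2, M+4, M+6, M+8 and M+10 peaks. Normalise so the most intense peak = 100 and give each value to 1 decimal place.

17.9 : 66.8 : 100.0 : 74.8 : 28.0 : 4.2

The 5 Sb atoms are independent, so intensities follow the terms of (0.57210 + 0.42790)^5.
P(M) = 0.57210^5 = 0.061286
P(M+2) = 5 × 0.57210^4 × 0.42790^1 = 0.229192
P(M+4) = 10 × 0.57210^3 × 0.42790^2 = 0.342847
P(M+6) = 10 × 0.57210^2 × 0.42790^3 = 0.256431
P(M+8) = 5 × 0.57210^1 × 0.42790^4 = 0.095898
P(M+10) = 0.42790^5 = 0.014345
The M+4 peak is largest (0.342847); scaling to 100 gives 17.9 : 66.8 : 100.0 : 74.8 : 28.0 : 4.2.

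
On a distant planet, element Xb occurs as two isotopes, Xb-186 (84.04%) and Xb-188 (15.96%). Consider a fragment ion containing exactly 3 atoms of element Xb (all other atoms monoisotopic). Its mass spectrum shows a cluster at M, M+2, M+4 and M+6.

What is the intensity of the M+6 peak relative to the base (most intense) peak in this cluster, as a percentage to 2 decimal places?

0.68%

(0.8404 + 0.1596)^3 gives M 0.5936, M+2 0.3382, M+4 0.0642, M+6 0.0041; the largest is M.
P(M) = C(3,0) × 0.8404^3 × 0.1596^0 = 1 × 0.59355112 × 1.0000 = 0.593551 (base)
P(M+6) = C(3,3) × 0.8404^0 × 0.1596^3 = 1 × 1.0000 × 0.00406536 = 0.004065
Relative intensity = 0.004065 / 0.593551 × 100 = 0.68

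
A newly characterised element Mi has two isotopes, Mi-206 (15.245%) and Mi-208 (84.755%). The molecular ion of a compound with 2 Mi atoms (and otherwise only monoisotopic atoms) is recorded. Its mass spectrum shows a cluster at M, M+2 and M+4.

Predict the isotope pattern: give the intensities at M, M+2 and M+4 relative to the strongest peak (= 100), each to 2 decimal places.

3.24 : 35.97 : 100.00

Each Mi atom is independently Mi-206 (p = 0.15245) or Mi-208 (q = 0.84755); the cluster is the binomial expansion (p + q)^2.
P(M) = 0.15245^2 = 0.023241
P(M+2) = 2 × 0.15245^1 × 0.84755^1 = 0.258418
P(M+4) = 0.84755^2 = 0.718341
The M+4 peak is largest (0.718341); scaling to 100 gives 3.24 : 35.97 : 100.00.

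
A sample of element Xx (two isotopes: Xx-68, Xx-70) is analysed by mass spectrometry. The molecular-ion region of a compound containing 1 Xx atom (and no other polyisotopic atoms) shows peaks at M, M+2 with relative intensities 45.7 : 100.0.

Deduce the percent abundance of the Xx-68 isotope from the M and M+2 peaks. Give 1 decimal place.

If p is the fraction of Xx that is Xx-68, then I(M+2)/I(M) = [C(1,1)·p^0·(1−p)] / p^1 = 1·(1−p)/p = 100.0/45.7 = 2.1882
(1−p)/p = 2.1882/1 = 2.1882  ⇒  p = 1/(1 + 2.1882) = 0.3137
Xx-68: 31.4%, Xx-70: 68.6%.

31.4%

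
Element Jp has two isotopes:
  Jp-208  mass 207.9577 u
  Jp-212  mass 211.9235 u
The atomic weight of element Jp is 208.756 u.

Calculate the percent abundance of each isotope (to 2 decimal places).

With x = fraction of Jp-208 (so Jp-212 is 1 − x):
207.9577·x + 211.9235·(1 − x) = 208.756
(207.9577 − 211.9235)·x = 208.756 − 211.9235
x = -3.1675 / -3.9658 = 0.79870 → 79.87% Jp-208, 20.13% Jp-212.

Jp-208: 79.87%, Jp-212: 20.13%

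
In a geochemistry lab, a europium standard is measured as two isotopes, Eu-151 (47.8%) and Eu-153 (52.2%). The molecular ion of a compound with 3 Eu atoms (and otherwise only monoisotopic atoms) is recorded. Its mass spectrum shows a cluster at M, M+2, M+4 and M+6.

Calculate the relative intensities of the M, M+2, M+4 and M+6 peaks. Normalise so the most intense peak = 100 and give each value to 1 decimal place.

The 3 Eu atoms are independent, so intensities follow the terms of (0.478 + 0.522)^3.
P(M) = 0.478^3 = 0.109215
P(M+2) = 3 × 0.478^2 × 0.522^1 = 0.357806
P(M+4) = 3 × 0.478^1 × 0.522^2 = 0.390742
P(M+6) = 0.522^3 = 0.142237
The M+4 peak is largest (0.390742); scaling to 100 gives 28.0 : 91.6 : 100.0 : 36.4.

28.0 : 91.6 : 100.0 : 36.4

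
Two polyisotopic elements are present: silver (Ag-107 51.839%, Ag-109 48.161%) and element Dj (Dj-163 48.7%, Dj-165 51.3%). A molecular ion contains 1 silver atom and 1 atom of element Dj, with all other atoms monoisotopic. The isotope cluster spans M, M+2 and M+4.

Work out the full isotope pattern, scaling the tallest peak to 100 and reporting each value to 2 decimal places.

50.44 : 100.00 : 49.37

Silver pattern (n=1): 0.51839 : 0.48161
Element Dj pattern (n=1): 0.4870 : 0.5130
Convolve the two distributions (both contribute in 2-u steps):
  M: 0.51839×0.4870 = 0.252456
  M+2: 0.51839×0.5130 + 0.48161×0.4870 = 0.500478
  M+4: 0.48161×0.5130 = 0.247066
Scale to base peak (0.500478) = 100: 50.44 : 100.00 : 49.37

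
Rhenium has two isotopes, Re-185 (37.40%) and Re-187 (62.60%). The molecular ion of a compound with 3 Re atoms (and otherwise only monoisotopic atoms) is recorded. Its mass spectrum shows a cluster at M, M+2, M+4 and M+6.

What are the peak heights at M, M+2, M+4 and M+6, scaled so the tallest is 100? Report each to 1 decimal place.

11.9 : 59.7 : 100.0 : 55.8

Each Re atom is independently Re-185 (p = 0.3740) or Re-187 (q = 0.6260); the cluster is the binomial expansion (p + q)^3.
P(M) = 0.3740^3 = 0.052314
P(M+2) = 3 × 0.3740^2 × 0.6260^1 = 0.262687
P(M+4) = 3 × 0.3740^1 × 0.6260^2 = 0.439685
P(M+6) = 0.6260^3 = 0.245314
The M+4 peak is largest (0.439685); scaling to 100 gives 11.9 : 59.7 : 100.0 : 55.8.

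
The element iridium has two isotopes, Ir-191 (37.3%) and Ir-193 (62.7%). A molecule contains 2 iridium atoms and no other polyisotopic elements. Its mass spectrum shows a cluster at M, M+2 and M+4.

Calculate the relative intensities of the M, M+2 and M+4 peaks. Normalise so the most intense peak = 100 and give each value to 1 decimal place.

29.7 : 100.0 : 84.0

Expanding (0.373 + 0.627)^2:
P(M) = 0.373^2 = 0.139129
P(M+2) = 2 × 0.373^1 × 0.627^1 = 0.467742
P(M+4) = 0.627^2 = 0.393129
The M+2 peak is largest (0.467742); scaling to 100 gives 29.7 : 100.0 : 84.0.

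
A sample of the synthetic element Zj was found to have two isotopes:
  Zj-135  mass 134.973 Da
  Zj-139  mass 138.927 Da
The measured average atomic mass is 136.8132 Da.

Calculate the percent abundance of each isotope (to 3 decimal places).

Let x be the fractional abundance of Zj-135; then Zj-139 has abundance 1 − x.
134.973·x + 138.927·(1 − x) = 136.8132
(134.973 − 138.927)·x = 136.8132 − 138.927
x = -2.1138 / -3.954 = 0.53460 → 53.460% Zj-135, 46.540% Zj-139.

Zj-135: 53.460%, Zj-139: 46.540%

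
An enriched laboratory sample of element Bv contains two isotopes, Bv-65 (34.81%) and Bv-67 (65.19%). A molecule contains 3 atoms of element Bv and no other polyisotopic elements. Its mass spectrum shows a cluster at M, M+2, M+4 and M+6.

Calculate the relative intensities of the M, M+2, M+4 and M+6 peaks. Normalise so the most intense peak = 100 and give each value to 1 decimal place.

9.5 : 53.4 : 100.0 : 62.4

The 3 Bv atoms are independent, so intensities follow the terms of (0.3481 + 0.6519)^3.
P(M) = 0.3481^3 = 0.042181
P(M+2) = 3 × 0.3481^2 × 0.6519^1 = 0.236979
P(M+4) = 3 × 0.3481^1 × 0.6519^2 = 0.443800
P(M+6) = 0.6519^3 = 0.277040
The M+4 peak is largest (0.443800); scaling to 100 gives 9.5 : 53.4 : 100.0 : 62.4.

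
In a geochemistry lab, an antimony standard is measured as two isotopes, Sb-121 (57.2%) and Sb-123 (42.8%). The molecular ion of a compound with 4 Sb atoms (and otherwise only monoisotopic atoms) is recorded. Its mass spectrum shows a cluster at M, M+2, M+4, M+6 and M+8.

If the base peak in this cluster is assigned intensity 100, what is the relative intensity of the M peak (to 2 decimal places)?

29.77

Binomial terms of (0.572 + 0.428)^4: M 0.1070, M+2 0.3204, M+4 0.3596, M+6 0.1794, M+8 0.0336 → M+4 is the base peak.
P(M+4) = C(4,2) × 0.572^2 × 0.428^2 = 6 × 0.327184 × 0.183184 = 0.359609 (base)
P(M) = C(4,0) × 0.572^4 × 0.428^0 = 1 × 0.10704937 × 1.0000 = 0.107049
Relative intensity = 0.107049 / 0.359609 × 100 = 29.77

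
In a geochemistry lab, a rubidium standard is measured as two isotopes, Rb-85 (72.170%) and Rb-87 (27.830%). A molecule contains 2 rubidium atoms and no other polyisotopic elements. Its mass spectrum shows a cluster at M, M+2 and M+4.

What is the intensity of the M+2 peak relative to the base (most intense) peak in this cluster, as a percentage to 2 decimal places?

77.12%

Term probabilities: M 0.5209, M+2 0.4017, M+4 0.0775. Base peak = M.
P(M) = C(2,0) × 0.72170^2 × 0.27830^0 = 1 × 0.52085089 × 1.0000 = 0.520851 (base)
P(M+2) = C(2,1) × 0.72170^1 × 0.27830^1 = 2 × 0.7217 × 0.2783 = 0.401698
Relative intensity = 0.401698 / 0.520851 × 100 = 77.12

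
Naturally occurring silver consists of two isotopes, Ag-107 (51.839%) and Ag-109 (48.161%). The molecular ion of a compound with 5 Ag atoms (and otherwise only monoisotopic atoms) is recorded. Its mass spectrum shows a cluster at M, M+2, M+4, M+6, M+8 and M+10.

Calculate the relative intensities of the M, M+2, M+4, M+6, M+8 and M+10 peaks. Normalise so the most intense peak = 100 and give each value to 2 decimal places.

Each Ag atom is independently Ag-107 (p = 0.51839) or Ag-109 (q = 0.48161); the cluster is the binomial expansion (p + q)^5.
P(M) = 0.51839^5 = 0.037435
P(M+2) = 5 × 0.51839^4 × 0.48161^1 = 0.173897
P(M+4) = 10 × 0.51839^3 × 0.48161^2 = 0.323118
P(M+6) = 10 × 0.51839^2 × 0.48161^3 = 0.300192
P(M+8) = 5 × 0.51839^1 × 0.48161^4 = 0.139447
P(M+10) = 0.48161^5 = 0.025911
The M+4 peak is largest (0.323118); scaling to 100 gives 11.59 : 53.82 : 100.00 : 92.90 : 43.16 : 8.02.

11.59 : 53.82 : 100.00 : 92.90 : 43.16 : 8.02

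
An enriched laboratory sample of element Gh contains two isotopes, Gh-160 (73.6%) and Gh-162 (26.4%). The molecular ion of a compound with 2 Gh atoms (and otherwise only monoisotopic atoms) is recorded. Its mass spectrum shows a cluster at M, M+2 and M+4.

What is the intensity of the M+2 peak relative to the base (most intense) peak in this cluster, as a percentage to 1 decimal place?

71.7%

Binomial terms of (0.736 + 0.264)^2: M 0.5417, M+2 0.3886, M+4 0.0697 → M is the base peak.
P(M) = C(2,0) × 0.736^2 × 0.264^0 = 1 × 0.541696 × 1.0000 = 0.541696 (base)
P(M+2) = C(2,1) × 0.736^1 × 0.264^1 = 2 × 0.7360 × 0.2640 = 0.388608
Relative intensity = 0.388608 / 0.541696 × 100 = 71.7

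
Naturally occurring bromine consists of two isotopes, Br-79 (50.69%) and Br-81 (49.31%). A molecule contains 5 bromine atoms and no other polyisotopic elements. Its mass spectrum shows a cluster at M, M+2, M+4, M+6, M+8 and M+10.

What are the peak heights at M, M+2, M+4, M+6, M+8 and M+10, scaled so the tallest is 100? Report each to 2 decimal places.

Each Br atom is independently Br-79 (p = 0.5069) or Br-81 (q = 0.4931); the cluster is the binomial expansion (p + q)^5.
P(M) = 0.5069^5 = 0.033467
P(M+2) = 5 × 0.5069^4 × 0.4931^1 = 0.162777
P(M+4) = 10 × 0.5069^3 × 0.4931^2 = 0.316692
P(M+6) = 10 × 0.5069^2 × 0.4931^3 = 0.308070
P(M+8) = 5 × 0.5069^1 × 0.4931^4 = 0.149842
P(M+10) = 0.4931^5 = 0.029152
The M+4 peak is largest (0.316692); scaling to 100 gives 10.57 : 51.40 : 100.00 : 97.28 : 47.31 : 9.21.

10.57 : 51.40 : 100.00 : 97.28 : 47.31 : 9.21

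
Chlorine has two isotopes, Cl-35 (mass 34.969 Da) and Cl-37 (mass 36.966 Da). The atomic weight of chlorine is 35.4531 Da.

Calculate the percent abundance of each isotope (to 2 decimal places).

Cl-35: 75.76%, Cl-37: 24.24%

With x = fraction of Cl-35 (so Cl-37 is 1 − x):
34.969·x + 36.966·(1 − x) = 35.4531
(34.969 − 36.966)·x = 35.4531 − 36.966
x = -1.5129 / -1.997 = 0.75759 → 75.76% Cl-35, 24.24% Cl-37.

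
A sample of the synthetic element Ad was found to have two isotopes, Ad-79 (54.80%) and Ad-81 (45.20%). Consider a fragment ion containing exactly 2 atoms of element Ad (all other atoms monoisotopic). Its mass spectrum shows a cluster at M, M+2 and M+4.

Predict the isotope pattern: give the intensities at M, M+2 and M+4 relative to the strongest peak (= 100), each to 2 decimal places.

60.62 : 100.00 : 41.24

Expanding (0.5480 + 0.4520)^2:
P(M) = 0.5480^2 = 0.300304
P(M+2) = 2 × 0.5480^1 × 0.4520^1 = 0.495392
P(M+4) = 0.4520^2 = 0.204304
The M+2 peak is largest (0.495392); scaling to 100 gives 60.62 : 100.00 : 41.24.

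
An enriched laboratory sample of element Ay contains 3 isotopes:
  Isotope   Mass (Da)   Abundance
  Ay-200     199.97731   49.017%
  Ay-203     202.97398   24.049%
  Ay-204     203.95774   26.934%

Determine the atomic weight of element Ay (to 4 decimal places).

201.7701 Da

Weight each isotope mass by its fractional abundance: 0.49017 × 199.97731 + 0.24049 × 202.97398 + 0.26934 × 203.95774
= 98.022878 + 48.813212 + 54.933978 = 201.770068 Da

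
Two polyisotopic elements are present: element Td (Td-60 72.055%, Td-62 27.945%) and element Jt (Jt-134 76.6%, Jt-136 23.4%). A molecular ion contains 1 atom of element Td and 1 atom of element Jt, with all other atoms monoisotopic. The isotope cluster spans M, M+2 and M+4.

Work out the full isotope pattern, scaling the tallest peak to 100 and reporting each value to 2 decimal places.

Element Td pattern (n=1): 0.72055 : 0.27945
Element Jt pattern (n=1): 0.7660 : 0.2340
Convolve the two distributions (both contribute in 2-u steps):
  M: 0.72055×0.7660 = 0.551941
  M+2: 0.72055×0.2340 + 0.27945×0.7660 = 0.382667
  M+4: 0.27945×0.2340 = 0.065391
Scale to base peak (0.551941) = 100: 100.00 : 69.33 : 11.85

100.00 : 69.33 : 11.85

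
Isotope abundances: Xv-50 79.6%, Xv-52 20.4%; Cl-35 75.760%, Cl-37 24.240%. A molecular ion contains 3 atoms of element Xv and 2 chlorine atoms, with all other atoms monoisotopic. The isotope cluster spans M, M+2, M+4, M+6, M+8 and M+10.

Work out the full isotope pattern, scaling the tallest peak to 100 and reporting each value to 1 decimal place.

71.0 : 100.0 : 56.2 : 15.7 : 2.2 : 0.1

Element Xv pattern (n=3): 0.50435834 : 0.38777299 : 0.09937901 : 0.00848966
Chlorine pattern (n=2): 0.57395776 : 0.36728448 : 0.05875776
Convolve the two distributions (both contribute in 2-u steps):
  M: 0.50435834×0.57395776 = 0.289480
  M+2: 0.50435834×0.36728448 + 0.38777299×0.57395776 = 0.407808
  M+4: 0.50435834×0.05875776 + 0.38777299×0.36728448 + 0.09937901×0.57395776 = 0.229097
  M+6: 0.38777299×0.05875776 + 0.09937901×0.36728448 + 0.00848966×0.57395776 = 0.064158
  M+8: 0.09937901×0.05875776 + 0.00848966×0.36728448 = 0.008957
  M+10: 0.00848966×0.05875776 = 0.000499
Scale to base peak (0.407808) = 100: 71.0 : 100.0 : 56.2 : 15.7 : 2.2 : 0.1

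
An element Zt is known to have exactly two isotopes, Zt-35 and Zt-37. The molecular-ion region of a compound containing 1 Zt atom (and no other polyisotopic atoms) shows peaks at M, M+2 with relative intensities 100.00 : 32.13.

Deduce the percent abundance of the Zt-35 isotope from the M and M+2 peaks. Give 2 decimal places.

Let p = fractional abundance of Zt-35. I(M+2)/I(M) = [C(1,1)·p^0·(1−p)] / p^1 = 1·(1−p)/p = 32.13/100.00 = 0.3213
(1−p)/p = 0.3213/1 = 0.3213  ⇒  p = 1/(1 + 0.3213) = 0.7568
Zt-35: 75.68%, Zt-37: 24.32%.

75.68%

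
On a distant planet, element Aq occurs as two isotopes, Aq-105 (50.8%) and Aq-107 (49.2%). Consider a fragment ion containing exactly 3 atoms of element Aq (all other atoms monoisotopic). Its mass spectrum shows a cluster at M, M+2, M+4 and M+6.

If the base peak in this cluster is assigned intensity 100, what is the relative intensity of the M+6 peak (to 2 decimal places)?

31.27

Binomial terms of (0.508 + 0.492)^3: M 0.1311, M+2 0.3809, M+4 0.3689, M+6 0.1191 → M+2 is the base peak.
P(M+2) = C(3,1) × 0.508^2 × 0.492^1 = 3 × 0.258064 × 0.4920 = 0.380902 (base)
P(M+6) = C(3,3) × 0.508^0 × 0.492^3 = 1 × 1.0000 × 0.11909549 = 0.119095
Relative intensity = 0.119095 / 0.380902 × 100 = 31.27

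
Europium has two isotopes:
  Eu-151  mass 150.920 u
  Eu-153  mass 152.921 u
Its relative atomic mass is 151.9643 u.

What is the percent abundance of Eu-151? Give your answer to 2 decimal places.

Let x be the fractional abundance of Eu-151; then Eu-153 has abundance 1 − x.
150.920·x + 152.921·(1 − x) = 151.9643
(150.920 − 152.921)·x = 151.9643 − 152.921
x = -0.9567 / -2.001 = 0.47811 → 47.81% Eu-151, 52.19% Eu-153.

47.81%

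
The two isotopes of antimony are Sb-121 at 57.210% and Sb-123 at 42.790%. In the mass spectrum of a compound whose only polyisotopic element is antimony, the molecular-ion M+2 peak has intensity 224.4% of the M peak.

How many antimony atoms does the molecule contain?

For n independent Sb atoms, I(M+2)/I(M) = n · (abundance Sb-123) / (abundance Sb-121) = n · 0.42790/0.57210.
n = 2.244 × 0.57210/0.42790 = 3.00 ≈ 3

3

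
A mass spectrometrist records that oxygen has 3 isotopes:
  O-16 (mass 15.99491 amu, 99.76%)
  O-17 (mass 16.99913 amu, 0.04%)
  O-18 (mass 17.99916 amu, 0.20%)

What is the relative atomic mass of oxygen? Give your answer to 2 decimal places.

16.00 amu

Ar = Σ fᵢ·mᵢ = 0.9976 × 15.99491 + 0.0004 × 16.99913 + 0.0020 × 17.99916
= 15.956522 + 0.006800 + 0.035998 = 15.999320 amu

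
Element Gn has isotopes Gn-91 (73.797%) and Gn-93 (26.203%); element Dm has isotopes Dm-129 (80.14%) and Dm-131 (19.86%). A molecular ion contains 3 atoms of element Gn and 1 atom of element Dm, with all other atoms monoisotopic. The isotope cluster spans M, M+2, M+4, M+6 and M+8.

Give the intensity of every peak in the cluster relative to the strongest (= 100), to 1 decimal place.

Element Gn pattern (n=3): 0.40189826 : 0.42810439 : 0.15200644 : 0.01799091
Element Dm pattern (n=1): 0.8014 : 0.1986
Convolve the two distributions (both contribute in 2-u steps):
  M: 0.40189826×0.8014 = 0.322081
  M+2: 0.40189826×0.1986 + 0.42810439×0.8014 = 0.422900
  M+4: 0.42810439×0.1986 + 0.15200644×0.8014 = 0.206839
  M+6: 0.15200644×0.1986 + 0.01799091×0.8014 = 0.044606
  M+8: 0.01799091×0.1986 = 0.003573
Scale to base peak (0.422900) = 100: 76.2 : 100.0 : 48.9 : 10.5 : 0.8

76.2 : 100.0 : 48.9 : 10.5 : 0.8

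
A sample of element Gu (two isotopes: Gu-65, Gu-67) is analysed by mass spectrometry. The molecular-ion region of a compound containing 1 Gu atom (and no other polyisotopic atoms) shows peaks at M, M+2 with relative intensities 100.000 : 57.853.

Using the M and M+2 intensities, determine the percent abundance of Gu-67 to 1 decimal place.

Write p for the Gu-65 fraction. I(M+2)/I(M) = [C(1,1)·p^0·(1−p)] / p^1 = 1·(1−p)/p = 57.853/100.000 = 0.5785
(1−p)/p = 0.5785/1 = 0.5785  ⇒  p = 1/(1 + 0.5785) = 0.6335
Gu-65: 63.4%, Gu-67: 36.6%.

36.6%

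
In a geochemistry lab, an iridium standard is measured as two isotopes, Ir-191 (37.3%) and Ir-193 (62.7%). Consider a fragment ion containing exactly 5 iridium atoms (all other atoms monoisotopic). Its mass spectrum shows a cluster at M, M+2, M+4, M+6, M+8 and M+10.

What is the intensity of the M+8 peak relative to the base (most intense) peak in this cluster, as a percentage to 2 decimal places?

(0.373 + 0.627)^5 gives M 0.0072, M+2 0.0607, M+4 0.2040, M+6 0.3429, M+8 0.2882, M+10 0.0969; the largest is M+6.
P(M+6) = C(5,3) × 0.373^2 × 0.627^3 = 10 × 0.139129 × 0.24649188 = 0.342942 (base)
P(M+8) = C(5,4) × 0.373^1 × 0.627^4 = 5 × 0.3730 × 0.15455041 = 0.288237
Relative intensity = 0.288237 / 0.342942 × 100 = 84.05

84.05%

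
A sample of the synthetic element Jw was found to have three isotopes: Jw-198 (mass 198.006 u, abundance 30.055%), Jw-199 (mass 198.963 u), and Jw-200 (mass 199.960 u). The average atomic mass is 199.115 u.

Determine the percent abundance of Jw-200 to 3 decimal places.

Let x and y be the fractions of Jw-199 and Jw-200. Then x + y = 1 − 0.30055 = 0.69945 and 198.963x + 199.960y = 199.115 − 0.30055×198.006 = 139.6042967.
Substituting: 198.963x + 199.960(0.69945 − x) = 139.6042967
(198.963 − 199.960)x = -0.2577253  ⇒  x = 0.25850, y = 0.44095
Jw-199: 25.850%, Jw-200: 44.095%.

44.095%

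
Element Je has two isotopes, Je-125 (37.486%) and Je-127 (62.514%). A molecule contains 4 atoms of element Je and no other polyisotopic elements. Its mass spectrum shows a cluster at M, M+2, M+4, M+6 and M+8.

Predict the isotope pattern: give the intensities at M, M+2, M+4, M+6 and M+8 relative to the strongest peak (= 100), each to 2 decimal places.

The 4 Je atoms are independent, so intensities follow the terms of (0.37486 + 0.62514)^4.
P(M) = 0.37486^4 = 0.019746
P(M+2) = 4 × 0.37486^3 × 0.62514^1 = 0.131718
P(M+4) = 6 × 0.37486^2 × 0.62514^2 = 0.329491
P(M+6) = 4 × 0.37486^1 × 0.62514^3 = 0.366320
P(M+8) = 0.62514^4 = 0.152725
The M+6 peak is largest (0.366320); scaling to 100 gives 5.39 : 35.96 : 89.95 : 100.00 : 41.69.

5.39 : 35.96 : 89.95 : 100.00 : 41.69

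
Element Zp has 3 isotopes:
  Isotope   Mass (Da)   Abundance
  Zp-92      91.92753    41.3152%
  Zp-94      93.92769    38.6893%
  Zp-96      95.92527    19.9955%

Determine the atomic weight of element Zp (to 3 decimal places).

93.501 Da

Ar = Σ fᵢ·mᵢ = 0.413152 × 91.92753 + 0.386893 × 93.92769 + 0.199955 × 95.92527
= 37.980043 + 36.339966 + 19.180737 = 93.500746 Da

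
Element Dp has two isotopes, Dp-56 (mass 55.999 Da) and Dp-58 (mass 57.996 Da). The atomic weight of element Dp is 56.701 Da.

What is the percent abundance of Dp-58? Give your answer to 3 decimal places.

Writing the weighted mean with unknown fraction x of Dp-56:
55.999·x + 57.996·(1 − x) = 56.701
(55.999 − 57.996)·x = 56.701 − 57.996
x = -1.295 / -1.997 = 0.64847 → 64.847% Dp-56, 35.153% Dp-58.

35.153%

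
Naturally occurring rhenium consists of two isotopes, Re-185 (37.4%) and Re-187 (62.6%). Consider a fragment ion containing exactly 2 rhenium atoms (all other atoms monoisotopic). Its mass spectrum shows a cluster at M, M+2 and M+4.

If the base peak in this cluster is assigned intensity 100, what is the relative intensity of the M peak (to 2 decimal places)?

29.87

(0.374 + 0.626)^2 gives M 0.1399, M+2 0.4682, M+4 0.3919; the largest is M+2.
P(M+2) = C(2,1) × 0.374^1 × 0.626^1 = 2 × 0.3740 × 0.6260 = 0.468248 (base)
P(M) = C(2,0) × 0.374^2 × 0.626^0 = 1 × 0.139876 × 1.0000 = 0.139876
Relative intensity = 0.139876 / 0.468248 × 100 = 29.87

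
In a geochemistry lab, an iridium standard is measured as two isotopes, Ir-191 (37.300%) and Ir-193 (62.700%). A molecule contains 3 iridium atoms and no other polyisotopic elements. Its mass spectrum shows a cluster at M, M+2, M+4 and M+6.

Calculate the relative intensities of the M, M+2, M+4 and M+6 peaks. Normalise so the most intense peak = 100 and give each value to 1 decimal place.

11.8 : 59.5 : 100.0 : 56.0

Each Ir atom is independently Ir-191 (p = 0.37300) or Ir-193 (q = 0.62700); the cluster is the binomial expansion (p + q)^3.
P(M) = 0.37300^3 = 0.051895
P(M+2) = 3 × 0.37300^2 × 0.62700^1 = 0.261702
P(M+4) = 3 × 0.37300^1 × 0.62700^2 = 0.439911
P(M+6) = 0.62700^3 = 0.246492
The M+4 peak is largest (0.439911); scaling to 100 gives 11.8 : 59.5 : 100.0 : 56.0.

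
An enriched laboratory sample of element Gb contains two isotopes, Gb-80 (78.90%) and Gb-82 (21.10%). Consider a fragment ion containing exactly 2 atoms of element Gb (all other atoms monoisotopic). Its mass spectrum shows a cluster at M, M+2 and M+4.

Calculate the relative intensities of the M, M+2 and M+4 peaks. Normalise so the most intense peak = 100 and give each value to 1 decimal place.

Each Gb atom is independently Gb-80 (p = 0.7890) or Gb-82 (q = 0.2110); the cluster is the binomial expansion (p + q)^2.
P(M) = 0.7890^2 = 0.622521
P(M+2) = 2 × 0.7890^1 × 0.2110^1 = 0.332958
P(M+4) = 0.2110^2 = 0.044521
The M peak is largest (0.622521); scaling to 100 gives 100.0 : 53.5 : 7.2.

100.0 : 53.5 : 7.2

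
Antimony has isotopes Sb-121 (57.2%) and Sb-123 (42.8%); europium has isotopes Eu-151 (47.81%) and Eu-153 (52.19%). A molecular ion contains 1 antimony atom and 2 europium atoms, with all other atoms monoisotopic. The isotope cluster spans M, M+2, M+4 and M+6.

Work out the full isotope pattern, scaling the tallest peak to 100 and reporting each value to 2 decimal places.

Antimony pattern (n=1): 0.5720 : 0.4280
Europium pattern (n=2): 0.22857961 : 0.49904078 : 0.27237961
Convolve the two distributions (both contribute in 2-u steps):
  M: 0.5720×0.22857961 = 0.130748
  M+2: 0.5720×0.49904078 + 0.4280×0.22857961 = 0.383283
  M+4: 0.5720×0.27237961 + 0.4280×0.49904078 = 0.369391
  M+6: 0.4280×0.27237961 = 0.116578
Scale to base peak (0.383283) = 100: 34.11 : 100.00 : 96.38 : 30.42

34.11 : 100.00 : 96.38 : 30.42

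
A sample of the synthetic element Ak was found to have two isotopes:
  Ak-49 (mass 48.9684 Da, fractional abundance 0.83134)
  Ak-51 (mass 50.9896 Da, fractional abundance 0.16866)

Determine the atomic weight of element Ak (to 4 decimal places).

49.3093 Da

Weight each isotope mass by its fractional abundance: 0.83134 × 48.9684 + 0.16866 × 50.9896
= 40.70939 + 8.59991 = 49.30930 Da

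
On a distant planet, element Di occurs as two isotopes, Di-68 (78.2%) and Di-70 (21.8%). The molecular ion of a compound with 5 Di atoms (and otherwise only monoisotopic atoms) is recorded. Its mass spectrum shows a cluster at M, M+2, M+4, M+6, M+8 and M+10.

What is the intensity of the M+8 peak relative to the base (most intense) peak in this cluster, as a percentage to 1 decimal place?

2.2%

Binomial terms of (0.782 + 0.218)^5: M 0.2924, M+2 0.4076, M+4 0.2273, M+6 0.0634, M+8 0.0088, M+10 0.0005 → M+2 is the base peak.
P(M+2) = C(5,1) × 0.782^4 × 0.218^1 = 5 × 0.3739616 × 0.2180 = 0.407618 (base)
P(M+8) = C(5,4) × 0.782^1 × 0.218^4 = 5 × 0.7820 × 0.00225853 = 0.008831
Relative intensity = 0.008831 / 0.407618 × 100 = 2.2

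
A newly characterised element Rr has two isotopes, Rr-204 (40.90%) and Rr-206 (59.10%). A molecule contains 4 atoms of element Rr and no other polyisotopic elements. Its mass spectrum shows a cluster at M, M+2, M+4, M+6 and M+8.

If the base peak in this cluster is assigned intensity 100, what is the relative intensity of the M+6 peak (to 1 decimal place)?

96.3

(0.4090 + 0.5910)^4 gives M 0.0280, M+2 0.1617, M+4 0.3506, M+6 0.3377, M+8 0.1220; the largest is M+4.
P(M+4) = C(4,2) × 0.4090^2 × 0.5910^2 = 6 × 0.167281 × 0.349281 = 0.350568 (base)
P(M+6) = C(4,3) × 0.4090^1 × 0.5910^3 = 4 × 0.4090 × 0.20642507 = 0.337711
Relative intensity = 0.337711 / 0.350568 × 100 = 96.3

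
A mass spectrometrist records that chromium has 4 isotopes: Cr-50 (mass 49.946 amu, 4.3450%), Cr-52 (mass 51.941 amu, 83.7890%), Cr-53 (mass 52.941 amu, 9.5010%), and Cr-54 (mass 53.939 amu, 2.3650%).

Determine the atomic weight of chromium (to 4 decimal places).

51.9966 amu

Weight each isotope mass by its fractional abundance: 0.043450 × 49.946 + 0.837890 × 51.941 + 0.095010 × 52.941 + 0.023650 × 53.939
= 2.17015 + 43.52084 + 5.02992 + 1.27566 = 51.99657 amu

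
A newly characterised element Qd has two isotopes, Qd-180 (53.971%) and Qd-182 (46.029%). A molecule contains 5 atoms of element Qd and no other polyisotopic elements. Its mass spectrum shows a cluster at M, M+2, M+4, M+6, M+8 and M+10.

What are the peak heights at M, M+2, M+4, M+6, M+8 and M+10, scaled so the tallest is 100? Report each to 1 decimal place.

13.7 : 58.6 : 100.0 : 85.3 : 36.4 : 6.2

Each Qd atom is independently Qd-180 (p = 0.53971) or Qd-182 (q = 0.46029); the cluster is the binomial expansion (p + q)^5.
P(M) = 0.53971^5 = 0.045793
P(M+2) = 5 × 0.53971^4 × 0.46029^1 = 0.195274
P(M+4) = 10 × 0.53971^3 × 0.46029^2 = 0.333077
P(M+6) = 10 × 0.53971^2 × 0.46029^3 = 0.284064
P(M+8) = 5 × 0.53971^1 × 0.46029^4 = 0.121131
P(M+10) = 0.46029^5 = 0.020661
The M+4 peak is largest (0.333077); scaling to 100 gives 13.7 : 58.6 : 100.0 : 85.3 : 36.4 : 6.2.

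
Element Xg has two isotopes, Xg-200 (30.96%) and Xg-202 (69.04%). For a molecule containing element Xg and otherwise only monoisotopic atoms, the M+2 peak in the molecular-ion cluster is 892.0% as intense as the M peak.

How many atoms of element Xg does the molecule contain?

4

With n Xg atoms, P(M+2)/P(M) = C(n,1)·p^(n−1)q / p^n = n·q/p = n · 0.6904/0.3096.
n = 8.920 × 0.3096/0.6904 = 4.00 ≈ 4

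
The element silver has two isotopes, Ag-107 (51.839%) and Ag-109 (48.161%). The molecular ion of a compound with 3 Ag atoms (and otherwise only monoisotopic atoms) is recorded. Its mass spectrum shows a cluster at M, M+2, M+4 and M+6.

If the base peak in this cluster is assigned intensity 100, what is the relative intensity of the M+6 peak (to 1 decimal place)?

28.8

(0.51839 + 0.48161)^3 gives M 0.1393, M+2 0.3883, M+4 0.3607, M+6 0.1117; the largest is M+2.
P(M+2) = C(3,1) × 0.51839^2 × 0.48161^1 = 3 × 0.26872819 × 0.48161 = 0.388267 (base)
P(M+6) = C(3,3) × 0.51839^0 × 0.48161^3 = 1 × 1.0000 × 0.11170857 = 0.111709
Relative intensity = 0.111709 / 0.388267 × 100 = 28.8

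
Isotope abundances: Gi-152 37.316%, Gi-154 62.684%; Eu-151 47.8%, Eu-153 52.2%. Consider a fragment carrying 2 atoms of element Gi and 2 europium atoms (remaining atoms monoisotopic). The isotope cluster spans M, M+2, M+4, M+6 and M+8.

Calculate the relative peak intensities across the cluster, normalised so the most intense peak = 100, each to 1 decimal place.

8.8 : 48.8 : 100.0 : 89.6 : 29.6

Element Gi pattern (n=2): 0.13924839 : 0.46782323 : 0.39292839
Europium pattern (n=2): 0.228484 : 0.499032 : 0.272484
Convolve the two distributions (both contribute in 2-u steps):
  M: 0.13924839×0.228484 = 0.031816
  M+2: 0.13924839×0.499032 + 0.46782323×0.228484 = 0.176380
  M+4: 0.13924839×0.272484 + 0.46782323×0.499032 + 0.39292839×0.228484 = 0.361180
  M+6: 0.46782323×0.272484 + 0.39292839×0.499032 = 0.323558
  M+8: 0.39292839×0.272484 = 0.107067
Scale to base peak (0.361180) = 100: 8.8 : 48.8 : 100.0 : 89.6 : 29.6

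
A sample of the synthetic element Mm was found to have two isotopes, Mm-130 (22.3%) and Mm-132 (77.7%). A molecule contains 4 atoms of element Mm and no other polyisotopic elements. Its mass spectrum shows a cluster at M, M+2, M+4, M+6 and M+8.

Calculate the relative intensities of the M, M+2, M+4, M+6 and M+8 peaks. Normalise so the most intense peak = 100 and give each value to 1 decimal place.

Each Mm atom is independently Mm-130 (p = 0.223) or Mm-132 (q = 0.777); the cluster is the binomial expansion (p + q)^4.
P(M) = 0.223^4 = 0.002473
P(M+2) = 4 × 0.223^3 × 0.777^1 = 0.034466
P(M+4) = 6 × 0.223^2 × 0.777^2 = 0.180137
P(M+6) = 4 × 0.223^1 × 0.777^3 = 0.418435
P(M+8) = 0.777^4 = 0.364489
The M+6 peak is largest (0.418435); scaling to 100 gives 0.6 : 8.2 : 43.1 : 100.0 : 87.1.

0.6 : 8.2 : 43.1 : 100.0 : 87.1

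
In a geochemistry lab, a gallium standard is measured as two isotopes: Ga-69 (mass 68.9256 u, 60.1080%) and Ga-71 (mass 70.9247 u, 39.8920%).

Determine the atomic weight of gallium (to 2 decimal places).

Weight each isotope mass by its fractional abundance: 0.601080 × 68.9256 + 0.398920 × 70.9247
= 41.42980 + 28.29328 = 69.72308 u

69.72 u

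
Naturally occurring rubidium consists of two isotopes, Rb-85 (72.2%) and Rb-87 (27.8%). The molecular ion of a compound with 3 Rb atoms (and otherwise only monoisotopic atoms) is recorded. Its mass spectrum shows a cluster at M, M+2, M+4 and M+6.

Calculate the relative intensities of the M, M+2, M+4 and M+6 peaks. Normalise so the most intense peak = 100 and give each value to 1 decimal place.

86.6 : 100.0 : 38.5 : 4.9

Each Rb atom is independently Rb-85 (p = 0.722) or Rb-87 (q = 0.278); the cluster is the binomial expansion (p + q)^3.
P(M) = 0.722^3 = 0.376367
P(M+2) = 3 × 0.722^2 × 0.278^1 = 0.434751
P(M+4) = 3 × 0.722^1 × 0.278^2 = 0.167397
P(M+6) = 0.278^3 = 0.021485
The M+2 peak is largest (0.434751); scaling to 100 gives 86.6 : 100.0 : 38.5 : 4.9.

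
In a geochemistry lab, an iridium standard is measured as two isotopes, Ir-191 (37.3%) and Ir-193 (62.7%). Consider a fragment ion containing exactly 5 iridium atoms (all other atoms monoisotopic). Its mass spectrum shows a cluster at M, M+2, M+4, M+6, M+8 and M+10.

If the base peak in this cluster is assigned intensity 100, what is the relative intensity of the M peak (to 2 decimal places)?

2.11

Binomial terms of (0.373 + 0.627)^5: M 0.0072, M+2 0.0607, M+4 0.2040, M+6 0.3429, M+8 0.2882, M+10 0.0969 → M+6 is the base peak.
P(M+6) = C(5,3) × 0.373^2 × 0.627^3 = 10 × 0.139129 × 0.24649188 = 0.342942 (base)
P(M) = C(5,0) × 0.373^5 × 0.627^0 = 1 × 0.00722012 × 1.0000 = 0.007220
Relative intensity = 0.007220 / 0.342942 × 100 = 2.11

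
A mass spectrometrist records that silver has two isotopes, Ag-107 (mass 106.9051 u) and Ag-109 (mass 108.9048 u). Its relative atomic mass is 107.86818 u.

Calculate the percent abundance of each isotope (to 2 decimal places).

Ag-107: 51.84%, Ag-109: 48.16%

Writing the weighted mean with unknown fraction x of Ag-107:
106.9051·x + 108.9048·(1 − x) = 107.86818
(106.9051 − 108.9048)·x = 107.86818 − 108.9048
x = -1.03662 / -1.9997 = 0.51839 → 51.84% Ag-107, 48.16% Ag-109.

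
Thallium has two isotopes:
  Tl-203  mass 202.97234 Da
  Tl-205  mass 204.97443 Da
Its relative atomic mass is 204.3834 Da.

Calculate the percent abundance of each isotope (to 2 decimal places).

Tl-203: 29.52%, Tl-205: 70.48%

Let x be the fractional abundance of Tl-203; then Tl-205 has abundance 1 − x.
202.97234·x + 204.97443·(1 − x) = 204.3834
(202.97234 − 204.97443)·x = 204.3834 − 204.97443
x = -0.59103 / -2.00209 = 0.29521 → 29.52% Tl-203, 70.48% Tl-205.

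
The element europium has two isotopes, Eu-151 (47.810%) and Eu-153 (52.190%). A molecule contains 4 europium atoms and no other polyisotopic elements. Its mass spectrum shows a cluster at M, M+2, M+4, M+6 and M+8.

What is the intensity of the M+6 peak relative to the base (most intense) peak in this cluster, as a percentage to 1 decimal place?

Binomial terms of (0.47810 + 0.52190)^4: M 0.0522, M+2 0.2281, M+4 0.3736, M+6 0.2719, M+8 0.0742 → M+4 is the base peak.
P(M+4) = C(4,2) × 0.47810^2 × 0.52190^2 = 6 × 0.22857961 × 0.27237961 = 0.373563 (base)
P(M+6) = C(4,3) × 0.47810^1 × 0.52190^3 = 4 × 0.4781 × 0.14215492 = 0.271857
Relative intensity = 0.271857 / 0.373563 × 100 = 72.8

72.8%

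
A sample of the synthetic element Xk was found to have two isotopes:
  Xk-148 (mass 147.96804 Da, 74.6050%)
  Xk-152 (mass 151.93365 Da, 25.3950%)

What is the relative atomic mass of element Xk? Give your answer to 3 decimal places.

148.975 Da

Ar = Σ fᵢ·mᵢ = 0.746050 × 147.96804 + 0.253950 × 151.93365
= 110.391556 + 38.583550 = 148.975106 Da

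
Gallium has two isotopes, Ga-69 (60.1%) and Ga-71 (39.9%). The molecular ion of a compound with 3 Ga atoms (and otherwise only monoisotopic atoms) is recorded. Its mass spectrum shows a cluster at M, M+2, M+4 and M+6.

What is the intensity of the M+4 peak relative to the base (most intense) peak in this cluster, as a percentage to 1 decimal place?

(0.601 + 0.399)^3 gives M 0.2171, M+2 0.4324, M+4 0.2870, M+6 0.0635; the largest is M+2.
P(M+2) = C(3,1) × 0.601^2 × 0.399^1 = 3 × 0.361201 × 0.3990 = 0.432358 (base)
P(M+4) = C(3,2) × 0.601^1 × 0.399^2 = 3 × 0.6010 × 0.159201 = 0.287039
Relative intensity = 0.287039 / 0.432358 × 100 = 66.4

66.4%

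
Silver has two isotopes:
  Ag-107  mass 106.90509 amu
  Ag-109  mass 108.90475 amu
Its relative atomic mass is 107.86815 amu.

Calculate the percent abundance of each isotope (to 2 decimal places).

Ag-107: 51.84%, Ag-109: 48.16%

Let x be the fractional abundance of Ag-107; then Ag-109 has abundance 1 − x.
106.90509·x + 108.90475·(1 − x) = 107.86815
(106.90509 − 108.90475)·x = 107.86815 − 108.90475
x = -1.03660 / -1.99966 = 0.51839 → 51.84% Ag-107, 48.16% Ag-109.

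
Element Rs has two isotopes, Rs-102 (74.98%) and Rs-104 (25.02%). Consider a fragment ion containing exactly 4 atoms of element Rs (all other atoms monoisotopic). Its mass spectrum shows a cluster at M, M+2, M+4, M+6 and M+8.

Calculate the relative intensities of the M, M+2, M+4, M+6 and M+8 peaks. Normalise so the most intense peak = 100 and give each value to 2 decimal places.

The 4 Rs atoms are independent, so intensities follow the terms of (0.7498 + 0.2502)^4.
P(M) = 0.7498^4 = 0.316069
P(M+2) = 4 × 0.7498^3 × 0.2502^1 = 0.421875
P(M+4) = 6 × 0.7498^2 × 0.2502^2 = 0.211162
P(M+6) = 4 × 0.7498^1 × 0.2502^3 = 0.046975
P(M+8) = 0.2502^4 = 0.003919
The M+2 peak is largest (0.421875); scaling to 100 gives 74.92 : 100.00 : 50.05 : 11.13 : 0.93.

74.92 : 100.00 : 50.05 : 11.13 : 0.93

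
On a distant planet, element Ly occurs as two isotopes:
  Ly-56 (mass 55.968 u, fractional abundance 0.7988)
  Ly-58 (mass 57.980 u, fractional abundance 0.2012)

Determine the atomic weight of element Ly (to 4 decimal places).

56.3728 u

Weight each isotope mass by its fractional abundance: 0.7988 × 55.968 + 0.2012 × 57.980
= 44.70724 + 11.66558 = 56.37282 u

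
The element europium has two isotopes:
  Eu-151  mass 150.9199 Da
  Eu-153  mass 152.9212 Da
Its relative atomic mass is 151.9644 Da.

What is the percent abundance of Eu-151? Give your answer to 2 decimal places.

47.81%

Writing the weighted mean with unknown fraction x of Eu-151:
150.9199·x + 152.9212·(1 − x) = 151.9644
(150.9199 − 152.9212)·x = 151.9644 − 152.9212
x = -0.9568 / -2.0013 = 0.47809 → 47.81% Eu-151, 52.19% Eu-153.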